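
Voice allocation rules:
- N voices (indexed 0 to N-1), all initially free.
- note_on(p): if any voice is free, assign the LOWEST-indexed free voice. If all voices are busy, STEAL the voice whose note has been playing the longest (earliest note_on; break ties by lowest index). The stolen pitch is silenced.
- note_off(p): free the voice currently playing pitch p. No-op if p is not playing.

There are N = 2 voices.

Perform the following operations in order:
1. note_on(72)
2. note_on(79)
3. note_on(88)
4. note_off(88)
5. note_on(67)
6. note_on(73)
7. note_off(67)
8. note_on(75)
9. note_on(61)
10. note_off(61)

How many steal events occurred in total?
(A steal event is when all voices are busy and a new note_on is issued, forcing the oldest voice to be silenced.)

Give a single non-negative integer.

Answer: 3

Derivation:
Op 1: note_on(72): voice 0 is free -> assigned | voices=[72 -]
Op 2: note_on(79): voice 1 is free -> assigned | voices=[72 79]
Op 3: note_on(88): all voices busy, STEAL voice 0 (pitch 72, oldest) -> assign | voices=[88 79]
Op 4: note_off(88): free voice 0 | voices=[- 79]
Op 5: note_on(67): voice 0 is free -> assigned | voices=[67 79]
Op 6: note_on(73): all voices busy, STEAL voice 1 (pitch 79, oldest) -> assign | voices=[67 73]
Op 7: note_off(67): free voice 0 | voices=[- 73]
Op 8: note_on(75): voice 0 is free -> assigned | voices=[75 73]
Op 9: note_on(61): all voices busy, STEAL voice 1 (pitch 73, oldest) -> assign | voices=[75 61]
Op 10: note_off(61): free voice 1 | voices=[75 -]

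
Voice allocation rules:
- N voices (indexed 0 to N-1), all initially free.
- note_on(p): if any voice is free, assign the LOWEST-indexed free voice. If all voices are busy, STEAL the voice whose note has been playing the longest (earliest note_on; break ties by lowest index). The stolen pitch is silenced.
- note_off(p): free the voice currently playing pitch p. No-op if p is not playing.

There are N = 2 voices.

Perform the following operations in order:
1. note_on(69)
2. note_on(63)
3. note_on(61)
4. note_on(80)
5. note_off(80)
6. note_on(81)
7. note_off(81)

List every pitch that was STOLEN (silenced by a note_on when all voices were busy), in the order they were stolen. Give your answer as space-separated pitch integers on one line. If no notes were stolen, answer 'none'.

Op 1: note_on(69): voice 0 is free -> assigned | voices=[69 -]
Op 2: note_on(63): voice 1 is free -> assigned | voices=[69 63]
Op 3: note_on(61): all voices busy, STEAL voice 0 (pitch 69, oldest) -> assign | voices=[61 63]
Op 4: note_on(80): all voices busy, STEAL voice 1 (pitch 63, oldest) -> assign | voices=[61 80]
Op 5: note_off(80): free voice 1 | voices=[61 -]
Op 6: note_on(81): voice 1 is free -> assigned | voices=[61 81]
Op 7: note_off(81): free voice 1 | voices=[61 -]

Answer: 69 63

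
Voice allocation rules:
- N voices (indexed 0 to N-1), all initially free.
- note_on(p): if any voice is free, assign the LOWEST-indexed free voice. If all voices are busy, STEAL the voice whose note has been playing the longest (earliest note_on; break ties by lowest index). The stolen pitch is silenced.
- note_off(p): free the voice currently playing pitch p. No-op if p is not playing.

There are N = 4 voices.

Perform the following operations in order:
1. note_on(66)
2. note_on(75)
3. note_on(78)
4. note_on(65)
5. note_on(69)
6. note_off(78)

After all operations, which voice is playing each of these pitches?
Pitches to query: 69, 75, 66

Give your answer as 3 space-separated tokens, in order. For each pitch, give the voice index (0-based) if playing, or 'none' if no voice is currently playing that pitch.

Op 1: note_on(66): voice 0 is free -> assigned | voices=[66 - - -]
Op 2: note_on(75): voice 1 is free -> assigned | voices=[66 75 - -]
Op 3: note_on(78): voice 2 is free -> assigned | voices=[66 75 78 -]
Op 4: note_on(65): voice 3 is free -> assigned | voices=[66 75 78 65]
Op 5: note_on(69): all voices busy, STEAL voice 0 (pitch 66, oldest) -> assign | voices=[69 75 78 65]
Op 6: note_off(78): free voice 2 | voices=[69 75 - 65]

Answer: 0 1 none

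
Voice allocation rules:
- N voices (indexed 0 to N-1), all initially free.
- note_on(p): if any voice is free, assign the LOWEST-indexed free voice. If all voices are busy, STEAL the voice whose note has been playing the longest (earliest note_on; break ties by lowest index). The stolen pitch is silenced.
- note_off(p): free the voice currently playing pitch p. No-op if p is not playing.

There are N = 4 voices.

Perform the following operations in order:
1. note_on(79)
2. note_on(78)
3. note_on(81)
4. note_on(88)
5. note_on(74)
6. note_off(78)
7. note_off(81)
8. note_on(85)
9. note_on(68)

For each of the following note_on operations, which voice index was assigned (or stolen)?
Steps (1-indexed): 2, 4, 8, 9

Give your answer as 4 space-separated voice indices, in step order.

Op 1: note_on(79): voice 0 is free -> assigned | voices=[79 - - -]
Op 2: note_on(78): voice 1 is free -> assigned | voices=[79 78 - -]
Op 3: note_on(81): voice 2 is free -> assigned | voices=[79 78 81 -]
Op 4: note_on(88): voice 3 is free -> assigned | voices=[79 78 81 88]
Op 5: note_on(74): all voices busy, STEAL voice 0 (pitch 79, oldest) -> assign | voices=[74 78 81 88]
Op 6: note_off(78): free voice 1 | voices=[74 - 81 88]
Op 7: note_off(81): free voice 2 | voices=[74 - - 88]
Op 8: note_on(85): voice 1 is free -> assigned | voices=[74 85 - 88]
Op 9: note_on(68): voice 2 is free -> assigned | voices=[74 85 68 88]

Answer: 1 3 1 2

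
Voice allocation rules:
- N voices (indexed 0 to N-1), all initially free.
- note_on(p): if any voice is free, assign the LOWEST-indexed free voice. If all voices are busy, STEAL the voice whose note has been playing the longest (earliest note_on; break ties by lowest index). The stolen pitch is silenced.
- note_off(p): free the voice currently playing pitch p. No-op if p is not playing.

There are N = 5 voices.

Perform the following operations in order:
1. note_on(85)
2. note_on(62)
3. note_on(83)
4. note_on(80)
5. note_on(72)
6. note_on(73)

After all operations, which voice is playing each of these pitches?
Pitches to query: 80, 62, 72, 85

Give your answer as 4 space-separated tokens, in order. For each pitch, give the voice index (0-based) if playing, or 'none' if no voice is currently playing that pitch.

Answer: 3 1 4 none

Derivation:
Op 1: note_on(85): voice 0 is free -> assigned | voices=[85 - - - -]
Op 2: note_on(62): voice 1 is free -> assigned | voices=[85 62 - - -]
Op 3: note_on(83): voice 2 is free -> assigned | voices=[85 62 83 - -]
Op 4: note_on(80): voice 3 is free -> assigned | voices=[85 62 83 80 -]
Op 5: note_on(72): voice 4 is free -> assigned | voices=[85 62 83 80 72]
Op 6: note_on(73): all voices busy, STEAL voice 0 (pitch 85, oldest) -> assign | voices=[73 62 83 80 72]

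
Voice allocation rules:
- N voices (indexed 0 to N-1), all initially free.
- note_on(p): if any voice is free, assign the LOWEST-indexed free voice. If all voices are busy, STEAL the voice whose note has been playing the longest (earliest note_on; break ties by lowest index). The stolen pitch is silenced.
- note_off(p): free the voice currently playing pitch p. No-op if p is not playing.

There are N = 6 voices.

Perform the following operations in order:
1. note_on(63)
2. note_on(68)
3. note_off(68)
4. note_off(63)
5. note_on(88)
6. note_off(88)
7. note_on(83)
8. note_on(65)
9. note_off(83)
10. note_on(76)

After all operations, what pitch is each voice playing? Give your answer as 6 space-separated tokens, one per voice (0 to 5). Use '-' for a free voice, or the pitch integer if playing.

Op 1: note_on(63): voice 0 is free -> assigned | voices=[63 - - - - -]
Op 2: note_on(68): voice 1 is free -> assigned | voices=[63 68 - - - -]
Op 3: note_off(68): free voice 1 | voices=[63 - - - - -]
Op 4: note_off(63): free voice 0 | voices=[- - - - - -]
Op 5: note_on(88): voice 0 is free -> assigned | voices=[88 - - - - -]
Op 6: note_off(88): free voice 0 | voices=[- - - - - -]
Op 7: note_on(83): voice 0 is free -> assigned | voices=[83 - - - - -]
Op 8: note_on(65): voice 1 is free -> assigned | voices=[83 65 - - - -]
Op 9: note_off(83): free voice 0 | voices=[- 65 - - - -]
Op 10: note_on(76): voice 0 is free -> assigned | voices=[76 65 - - - -]

Answer: 76 65 - - - -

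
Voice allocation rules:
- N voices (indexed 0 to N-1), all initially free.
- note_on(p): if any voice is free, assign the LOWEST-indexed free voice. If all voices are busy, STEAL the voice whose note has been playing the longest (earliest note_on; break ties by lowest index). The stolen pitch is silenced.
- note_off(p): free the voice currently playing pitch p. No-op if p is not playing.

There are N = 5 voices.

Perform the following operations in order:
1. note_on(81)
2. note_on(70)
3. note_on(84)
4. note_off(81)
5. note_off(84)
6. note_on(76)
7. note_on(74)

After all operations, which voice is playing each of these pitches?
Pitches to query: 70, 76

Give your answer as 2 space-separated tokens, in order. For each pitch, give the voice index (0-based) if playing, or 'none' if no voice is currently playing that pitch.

Op 1: note_on(81): voice 0 is free -> assigned | voices=[81 - - - -]
Op 2: note_on(70): voice 1 is free -> assigned | voices=[81 70 - - -]
Op 3: note_on(84): voice 2 is free -> assigned | voices=[81 70 84 - -]
Op 4: note_off(81): free voice 0 | voices=[- 70 84 - -]
Op 5: note_off(84): free voice 2 | voices=[- 70 - - -]
Op 6: note_on(76): voice 0 is free -> assigned | voices=[76 70 - - -]
Op 7: note_on(74): voice 2 is free -> assigned | voices=[76 70 74 - -]

Answer: 1 0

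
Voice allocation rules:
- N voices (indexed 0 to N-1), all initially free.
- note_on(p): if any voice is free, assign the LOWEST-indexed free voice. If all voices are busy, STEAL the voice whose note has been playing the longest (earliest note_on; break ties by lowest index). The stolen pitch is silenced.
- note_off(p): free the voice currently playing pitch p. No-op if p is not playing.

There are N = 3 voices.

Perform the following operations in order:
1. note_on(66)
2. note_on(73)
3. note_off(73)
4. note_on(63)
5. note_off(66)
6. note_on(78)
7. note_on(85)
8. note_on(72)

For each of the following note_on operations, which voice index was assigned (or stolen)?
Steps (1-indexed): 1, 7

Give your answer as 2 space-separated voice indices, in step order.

Op 1: note_on(66): voice 0 is free -> assigned | voices=[66 - -]
Op 2: note_on(73): voice 1 is free -> assigned | voices=[66 73 -]
Op 3: note_off(73): free voice 1 | voices=[66 - -]
Op 4: note_on(63): voice 1 is free -> assigned | voices=[66 63 -]
Op 5: note_off(66): free voice 0 | voices=[- 63 -]
Op 6: note_on(78): voice 0 is free -> assigned | voices=[78 63 -]
Op 7: note_on(85): voice 2 is free -> assigned | voices=[78 63 85]
Op 8: note_on(72): all voices busy, STEAL voice 1 (pitch 63, oldest) -> assign | voices=[78 72 85]

Answer: 0 2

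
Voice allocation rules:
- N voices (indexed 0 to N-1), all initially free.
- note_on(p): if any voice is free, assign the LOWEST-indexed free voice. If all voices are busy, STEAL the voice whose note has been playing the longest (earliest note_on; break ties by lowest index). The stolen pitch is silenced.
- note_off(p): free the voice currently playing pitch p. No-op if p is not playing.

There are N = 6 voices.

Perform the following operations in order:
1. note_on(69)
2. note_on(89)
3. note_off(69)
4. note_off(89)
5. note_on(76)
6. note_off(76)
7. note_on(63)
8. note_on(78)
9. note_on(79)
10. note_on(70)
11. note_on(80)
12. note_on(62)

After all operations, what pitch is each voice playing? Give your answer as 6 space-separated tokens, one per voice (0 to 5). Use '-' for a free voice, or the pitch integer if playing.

Answer: 63 78 79 70 80 62

Derivation:
Op 1: note_on(69): voice 0 is free -> assigned | voices=[69 - - - - -]
Op 2: note_on(89): voice 1 is free -> assigned | voices=[69 89 - - - -]
Op 3: note_off(69): free voice 0 | voices=[- 89 - - - -]
Op 4: note_off(89): free voice 1 | voices=[- - - - - -]
Op 5: note_on(76): voice 0 is free -> assigned | voices=[76 - - - - -]
Op 6: note_off(76): free voice 0 | voices=[- - - - - -]
Op 7: note_on(63): voice 0 is free -> assigned | voices=[63 - - - - -]
Op 8: note_on(78): voice 1 is free -> assigned | voices=[63 78 - - - -]
Op 9: note_on(79): voice 2 is free -> assigned | voices=[63 78 79 - - -]
Op 10: note_on(70): voice 3 is free -> assigned | voices=[63 78 79 70 - -]
Op 11: note_on(80): voice 4 is free -> assigned | voices=[63 78 79 70 80 -]
Op 12: note_on(62): voice 5 is free -> assigned | voices=[63 78 79 70 80 62]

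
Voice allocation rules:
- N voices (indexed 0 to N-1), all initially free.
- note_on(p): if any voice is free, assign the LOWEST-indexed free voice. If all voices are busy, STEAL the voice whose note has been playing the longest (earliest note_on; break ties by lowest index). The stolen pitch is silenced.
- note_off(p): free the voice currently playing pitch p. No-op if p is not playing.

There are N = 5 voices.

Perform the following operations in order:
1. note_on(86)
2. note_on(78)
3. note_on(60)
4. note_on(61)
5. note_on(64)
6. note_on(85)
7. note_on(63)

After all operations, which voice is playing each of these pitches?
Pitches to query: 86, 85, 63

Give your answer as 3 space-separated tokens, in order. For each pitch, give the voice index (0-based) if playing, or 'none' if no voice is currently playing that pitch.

Answer: none 0 1

Derivation:
Op 1: note_on(86): voice 0 is free -> assigned | voices=[86 - - - -]
Op 2: note_on(78): voice 1 is free -> assigned | voices=[86 78 - - -]
Op 3: note_on(60): voice 2 is free -> assigned | voices=[86 78 60 - -]
Op 4: note_on(61): voice 3 is free -> assigned | voices=[86 78 60 61 -]
Op 5: note_on(64): voice 4 is free -> assigned | voices=[86 78 60 61 64]
Op 6: note_on(85): all voices busy, STEAL voice 0 (pitch 86, oldest) -> assign | voices=[85 78 60 61 64]
Op 7: note_on(63): all voices busy, STEAL voice 1 (pitch 78, oldest) -> assign | voices=[85 63 60 61 64]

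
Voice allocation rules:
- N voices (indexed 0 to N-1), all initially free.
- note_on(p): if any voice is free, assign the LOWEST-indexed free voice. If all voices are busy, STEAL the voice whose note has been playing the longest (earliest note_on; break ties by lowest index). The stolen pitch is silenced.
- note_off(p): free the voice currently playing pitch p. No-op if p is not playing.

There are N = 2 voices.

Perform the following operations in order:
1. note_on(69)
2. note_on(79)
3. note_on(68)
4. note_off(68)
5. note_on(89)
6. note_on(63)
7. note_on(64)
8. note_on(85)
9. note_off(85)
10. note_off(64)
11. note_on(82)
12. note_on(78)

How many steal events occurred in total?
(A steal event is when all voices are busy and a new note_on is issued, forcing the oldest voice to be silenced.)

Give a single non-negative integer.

Op 1: note_on(69): voice 0 is free -> assigned | voices=[69 -]
Op 2: note_on(79): voice 1 is free -> assigned | voices=[69 79]
Op 3: note_on(68): all voices busy, STEAL voice 0 (pitch 69, oldest) -> assign | voices=[68 79]
Op 4: note_off(68): free voice 0 | voices=[- 79]
Op 5: note_on(89): voice 0 is free -> assigned | voices=[89 79]
Op 6: note_on(63): all voices busy, STEAL voice 1 (pitch 79, oldest) -> assign | voices=[89 63]
Op 7: note_on(64): all voices busy, STEAL voice 0 (pitch 89, oldest) -> assign | voices=[64 63]
Op 8: note_on(85): all voices busy, STEAL voice 1 (pitch 63, oldest) -> assign | voices=[64 85]
Op 9: note_off(85): free voice 1 | voices=[64 -]
Op 10: note_off(64): free voice 0 | voices=[- -]
Op 11: note_on(82): voice 0 is free -> assigned | voices=[82 -]
Op 12: note_on(78): voice 1 is free -> assigned | voices=[82 78]

Answer: 4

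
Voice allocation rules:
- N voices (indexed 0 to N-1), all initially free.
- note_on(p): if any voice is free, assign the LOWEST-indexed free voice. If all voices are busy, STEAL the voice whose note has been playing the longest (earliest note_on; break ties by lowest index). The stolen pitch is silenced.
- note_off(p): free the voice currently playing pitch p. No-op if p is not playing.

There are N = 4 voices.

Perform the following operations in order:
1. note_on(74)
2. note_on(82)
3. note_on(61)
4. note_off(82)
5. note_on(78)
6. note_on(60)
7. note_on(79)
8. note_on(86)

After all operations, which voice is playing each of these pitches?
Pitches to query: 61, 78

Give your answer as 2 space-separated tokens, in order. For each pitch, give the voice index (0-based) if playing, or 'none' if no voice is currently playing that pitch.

Answer: none 1

Derivation:
Op 1: note_on(74): voice 0 is free -> assigned | voices=[74 - - -]
Op 2: note_on(82): voice 1 is free -> assigned | voices=[74 82 - -]
Op 3: note_on(61): voice 2 is free -> assigned | voices=[74 82 61 -]
Op 4: note_off(82): free voice 1 | voices=[74 - 61 -]
Op 5: note_on(78): voice 1 is free -> assigned | voices=[74 78 61 -]
Op 6: note_on(60): voice 3 is free -> assigned | voices=[74 78 61 60]
Op 7: note_on(79): all voices busy, STEAL voice 0 (pitch 74, oldest) -> assign | voices=[79 78 61 60]
Op 8: note_on(86): all voices busy, STEAL voice 2 (pitch 61, oldest) -> assign | voices=[79 78 86 60]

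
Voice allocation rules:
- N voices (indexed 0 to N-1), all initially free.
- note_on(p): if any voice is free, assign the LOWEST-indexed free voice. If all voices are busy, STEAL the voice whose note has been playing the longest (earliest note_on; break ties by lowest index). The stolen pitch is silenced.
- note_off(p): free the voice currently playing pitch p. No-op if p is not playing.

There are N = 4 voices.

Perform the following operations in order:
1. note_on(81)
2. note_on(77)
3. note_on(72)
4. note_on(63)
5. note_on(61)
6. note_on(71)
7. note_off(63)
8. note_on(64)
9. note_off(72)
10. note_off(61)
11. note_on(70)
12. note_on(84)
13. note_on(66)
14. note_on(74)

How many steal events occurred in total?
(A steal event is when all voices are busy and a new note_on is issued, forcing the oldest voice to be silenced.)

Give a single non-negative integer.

Answer: 4

Derivation:
Op 1: note_on(81): voice 0 is free -> assigned | voices=[81 - - -]
Op 2: note_on(77): voice 1 is free -> assigned | voices=[81 77 - -]
Op 3: note_on(72): voice 2 is free -> assigned | voices=[81 77 72 -]
Op 4: note_on(63): voice 3 is free -> assigned | voices=[81 77 72 63]
Op 5: note_on(61): all voices busy, STEAL voice 0 (pitch 81, oldest) -> assign | voices=[61 77 72 63]
Op 6: note_on(71): all voices busy, STEAL voice 1 (pitch 77, oldest) -> assign | voices=[61 71 72 63]
Op 7: note_off(63): free voice 3 | voices=[61 71 72 -]
Op 8: note_on(64): voice 3 is free -> assigned | voices=[61 71 72 64]
Op 9: note_off(72): free voice 2 | voices=[61 71 - 64]
Op 10: note_off(61): free voice 0 | voices=[- 71 - 64]
Op 11: note_on(70): voice 0 is free -> assigned | voices=[70 71 - 64]
Op 12: note_on(84): voice 2 is free -> assigned | voices=[70 71 84 64]
Op 13: note_on(66): all voices busy, STEAL voice 1 (pitch 71, oldest) -> assign | voices=[70 66 84 64]
Op 14: note_on(74): all voices busy, STEAL voice 3 (pitch 64, oldest) -> assign | voices=[70 66 84 74]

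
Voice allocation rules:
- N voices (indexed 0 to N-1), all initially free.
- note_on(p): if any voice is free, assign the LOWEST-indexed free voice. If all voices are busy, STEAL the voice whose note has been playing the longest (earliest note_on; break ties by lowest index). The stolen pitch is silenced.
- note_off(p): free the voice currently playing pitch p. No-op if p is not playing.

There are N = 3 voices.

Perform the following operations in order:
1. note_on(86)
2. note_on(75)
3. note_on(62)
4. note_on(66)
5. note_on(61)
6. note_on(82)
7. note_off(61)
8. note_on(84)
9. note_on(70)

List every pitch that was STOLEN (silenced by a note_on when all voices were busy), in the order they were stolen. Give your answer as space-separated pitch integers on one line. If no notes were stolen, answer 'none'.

Answer: 86 75 62 66

Derivation:
Op 1: note_on(86): voice 0 is free -> assigned | voices=[86 - -]
Op 2: note_on(75): voice 1 is free -> assigned | voices=[86 75 -]
Op 3: note_on(62): voice 2 is free -> assigned | voices=[86 75 62]
Op 4: note_on(66): all voices busy, STEAL voice 0 (pitch 86, oldest) -> assign | voices=[66 75 62]
Op 5: note_on(61): all voices busy, STEAL voice 1 (pitch 75, oldest) -> assign | voices=[66 61 62]
Op 6: note_on(82): all voices busy, STEAL voice 2 (pitch 62, oldest) -> assign | voices=[66 61 82]
Op 7: note_off(61): free voice 1 | voices=[66 - 82]
Op 8: note_on(84): voice 1 is free -> assigned | voices=[66 84 82]
Op 9: note_on(70): all voices busy, STEAL voice 0 (pitch 66, oldest) -> assign | voices=[70 84 82]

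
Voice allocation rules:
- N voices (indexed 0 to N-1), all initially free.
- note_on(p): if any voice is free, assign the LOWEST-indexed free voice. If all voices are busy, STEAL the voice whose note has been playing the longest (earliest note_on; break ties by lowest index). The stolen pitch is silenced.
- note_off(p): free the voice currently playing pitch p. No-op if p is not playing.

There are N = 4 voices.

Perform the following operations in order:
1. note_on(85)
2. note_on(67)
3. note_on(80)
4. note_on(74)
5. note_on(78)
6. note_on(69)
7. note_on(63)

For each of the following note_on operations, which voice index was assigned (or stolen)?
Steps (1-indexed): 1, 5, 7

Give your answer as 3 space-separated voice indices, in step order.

Answer: 0 0 2

Derivation:
Op 1: note_on(85): voice 0 is free -> assigned | voices=[85 - - -]
Op 2: note_on(67): voice 1 is free -> assigned | voices=[85 67 - -]
Op 3: note_on(80): voice 2 is free -> assigned | voices=[85 67 80 -]
Op 4: note_on(74): voice 3 is free -> assigned | voices=[85 67 80 74]
Op 5: note_on(78): all voices busy, STEAL voice 0 (pitch 85, oldest) -> assign | voices=[78 67 80 74]
Op 6: note_on(69): all voices busy, STEAL voice 1 (pitch 67, oldest) -> assign | voices=[78 69 80 74]
Op 7: note_on(63): all voices busy, STEAL voice 2 (pitch 80, oldest) -> assign | voices=[78 69 63 74]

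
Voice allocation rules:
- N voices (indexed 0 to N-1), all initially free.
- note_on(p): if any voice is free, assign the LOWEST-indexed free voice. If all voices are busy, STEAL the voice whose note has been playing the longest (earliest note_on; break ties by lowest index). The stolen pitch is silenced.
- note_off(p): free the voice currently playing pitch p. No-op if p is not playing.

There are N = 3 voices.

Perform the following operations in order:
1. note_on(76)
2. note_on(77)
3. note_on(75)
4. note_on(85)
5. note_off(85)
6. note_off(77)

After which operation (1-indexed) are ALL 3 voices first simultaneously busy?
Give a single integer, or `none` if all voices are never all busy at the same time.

Answer: 3

Derivation:
Op 1: note_on(76): voice 0 is free -> assigned | voices=[76 - -]
Op 2: note_on(77): voice 1 is free -> assigned | voices=[76 77 -]
Op 3: note_on(75): voice 2 is free -> assigned | voices=[76 77 75]
Op 4: note_on(85): all voices busy, STEAL voice 0 (pitch 76, oldest) -> assign | voices=[85 77 75]
Op 5: note_off(85): free voice 0 | voices=[- 77 75]
Op 6: note_off(77): free voice 1 | voices=[- - 75]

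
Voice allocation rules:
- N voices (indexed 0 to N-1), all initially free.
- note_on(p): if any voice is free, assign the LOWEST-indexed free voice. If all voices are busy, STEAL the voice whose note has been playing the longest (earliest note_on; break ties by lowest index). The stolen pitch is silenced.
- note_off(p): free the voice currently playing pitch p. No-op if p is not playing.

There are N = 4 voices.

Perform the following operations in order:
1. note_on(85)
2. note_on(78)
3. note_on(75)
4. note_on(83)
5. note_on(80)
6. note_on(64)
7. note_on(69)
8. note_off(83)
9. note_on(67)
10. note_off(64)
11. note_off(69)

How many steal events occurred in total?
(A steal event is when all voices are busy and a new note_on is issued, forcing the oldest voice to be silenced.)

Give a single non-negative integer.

Answer: 3

Derivation:
Op 1: note_on(85): voice 0 is free -> assigned | voices=[85 - - -]
Op 2: note_on(78): voice 1 is free -> assigned | voices=[85 78 - -]
Op 3: note_on(75): voice 2 is free -> assigned | voices=[85 78 75 -]
Op 4: note_on(83): voice 3 is free -> assigned | voices=[85 78 75 83]
Op 5: note_on(80): all voices busy, STEAL voice 0 (pitch 85, oldest) -> assign | voices=[80 78 75 83]
Op 6: note_on(64): all voices busy, STEAL voice 1 (pitch 78, oldest) -> assign | voices=[80 64 75 83]
Op 7: note_on(69): all voices busy, STEAL voice 2 (pitch 75, oldest) -> assign | voices=[80 64 69 83]
Op 8: note_off(83): free voice 3 | voices=[80 64 69 -]
Op 9: note_on(67): voice 3 is free -> assigned | voices=[80 64 69 67]
Op 10: note_off(64): free voice 1 | voices=[80 - 69 67]
Op 11: note_off(69): free voice 2 | voices=[80 - - 67]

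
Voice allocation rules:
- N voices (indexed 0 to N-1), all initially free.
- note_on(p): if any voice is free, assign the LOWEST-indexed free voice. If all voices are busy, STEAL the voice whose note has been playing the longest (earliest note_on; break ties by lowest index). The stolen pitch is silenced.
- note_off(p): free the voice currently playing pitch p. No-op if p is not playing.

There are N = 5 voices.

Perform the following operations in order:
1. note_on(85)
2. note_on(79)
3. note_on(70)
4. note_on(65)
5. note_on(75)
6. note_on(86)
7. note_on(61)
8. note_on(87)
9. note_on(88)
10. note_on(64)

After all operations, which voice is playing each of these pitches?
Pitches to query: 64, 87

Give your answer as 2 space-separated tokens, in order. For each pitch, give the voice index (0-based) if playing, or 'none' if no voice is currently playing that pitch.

Answer: 4 2

Derivation:
Op 1: note_on(85): voice 0 is free -> assigned | voices=[85 - - - -]
Op 2: note_on(79): voice 1 is free -> assigned | voices=[85 79 - - -]
Op 3: note_on(70): voice 2 is free -> assigned | voices=[85 79 70 - -]
Op 4: note_on(65): voice 3 is free -> assigned | voices=[85 79 70 65 -]
Op 5: note_on(75): voice 4 is free -> assigned | voices=[85 79 70 65 75]
Op 6: note_on(86): all voices busy, STEAL voice 0 (pitch 85, oldest) -> assign | voices=[86 79 70 65 75]
Op 7: note_on(61): all voices busy, STEAL voice 1 (pitch 79, oldest) -> assign | voices=[86 61 70 65 75]
Op 8: note_on(87): all voices busy, STEAL voice 2 (pitch 70, oldest) -> assign | voices=[86 61 87 65 75]
Op 9: note_on(88): all voices busy, STEAL voice 3 (pitch 65, oldest) -> assign | voices=[86 61 87 88 75]
Op 10: note_on(64): all voices busy, STEAL voice 4 (pitch 75, oldest) -> assign | voices=[86 61 87 88 64]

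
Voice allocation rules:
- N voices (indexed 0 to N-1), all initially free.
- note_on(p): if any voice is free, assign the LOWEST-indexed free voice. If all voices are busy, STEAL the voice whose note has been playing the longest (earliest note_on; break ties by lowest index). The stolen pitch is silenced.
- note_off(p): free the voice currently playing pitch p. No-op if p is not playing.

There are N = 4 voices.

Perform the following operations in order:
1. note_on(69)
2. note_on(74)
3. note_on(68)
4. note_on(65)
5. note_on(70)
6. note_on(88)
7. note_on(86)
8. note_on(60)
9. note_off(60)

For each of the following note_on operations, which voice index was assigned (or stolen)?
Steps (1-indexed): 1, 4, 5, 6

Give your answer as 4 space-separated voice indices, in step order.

Answer: 0 3 0 1

Derivation:
Op 1: note_on(69): voice 0 is free -> assigned | voices=[69 - - -]
Op 2: note_on(74): voice 1 is free -> assigned | voices=[69 74 - -]
Op 3: note_on(68): voice 2 is free -> assigned | voices=[69 74 68 -]
Op 4: note_on(65): voice 3 is free -> assigned | voices=[69 74 68 65]
Op 5: note_on(70): all voices busy, STEAL voice 0 (pitch 69, oldest) -> assign | voices=[70 74 68 65]
Op 6: note_on(88): all voices busy, STEAL voice 1 (pitch 74, oldest) -> assign | voices=[70 88 68 65]
Op 7: note_on(86): all voices busy, STEAL voice 2 (pitch 68, oldest) -> assign | voices=[70 88 86 65]
Op 8: note_on(60): all voices busy, STEAL voice 3 (pitch 65, oldest) -> assign | voices=[70 88 86 60]
Op 9: note_off(60): free voice 3 | voices=[70 88 86 -]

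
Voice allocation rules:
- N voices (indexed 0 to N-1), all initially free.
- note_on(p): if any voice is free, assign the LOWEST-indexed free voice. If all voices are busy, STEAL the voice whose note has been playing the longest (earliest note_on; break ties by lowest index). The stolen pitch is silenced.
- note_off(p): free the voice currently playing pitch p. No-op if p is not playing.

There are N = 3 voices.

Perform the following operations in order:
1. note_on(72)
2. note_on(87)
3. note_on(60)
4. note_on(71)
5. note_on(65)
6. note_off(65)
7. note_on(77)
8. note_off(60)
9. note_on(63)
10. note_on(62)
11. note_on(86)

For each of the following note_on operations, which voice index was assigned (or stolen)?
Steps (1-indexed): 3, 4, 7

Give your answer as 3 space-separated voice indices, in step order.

Op 1: note_on(72): voice 0 is free -> assigned | voices=[72 - -]
Op 2: note_on(87): voice 1 is free -> assigned | voices=[72 87 -]
Op 3: note_on(60): voice 2 is free -> assigned | voices=[72 87 60]
Op 4: note_on(71): all voices busy, STEAL voice 0 (pitch 72, oldest) -> assign | voices=[71 87 60]
Op 5: note_on(65): all voices busy, STEAL voice 1 (pitch 87, oldest) -> assign | voices=[71 65 60]
Op 6: note_off(65): free voice 1 | voices=[71 - 60]
Op 7: note_on(77): voice 1 is free -> assigned | voices=[71 77 60]
Op 8: note_off(60): free voice 2 | voices=[71 77 -]
Op 9: note_on(63): voice 2 is free -> assigned | voices=[71 77 63]
Op 10: note_on(62): all voices busy, STEAL voice 0 (pitch 71, oldest) -> assign | voices=[62 77 63]
Op 11: note_on(86): all voices busy, STEAL voice 1 (pitch 77, oldest) -> assign | voices=[62 86 63]

Answer: 2 0 1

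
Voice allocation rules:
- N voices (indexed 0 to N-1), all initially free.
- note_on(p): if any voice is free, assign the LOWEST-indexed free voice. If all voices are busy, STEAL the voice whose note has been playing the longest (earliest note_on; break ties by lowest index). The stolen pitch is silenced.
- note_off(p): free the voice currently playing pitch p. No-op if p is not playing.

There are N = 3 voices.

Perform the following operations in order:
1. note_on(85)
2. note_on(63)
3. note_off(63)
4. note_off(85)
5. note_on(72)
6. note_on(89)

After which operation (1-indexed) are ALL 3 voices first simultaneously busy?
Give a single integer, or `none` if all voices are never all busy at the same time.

Answer: none

Derivation:
Op 1: note_on(85): voice 0 is free -> assigned | voices=[85 - -]
Op 2: note_on(63): voice 1 is free -> assigned | voices=[85 63 -]
Op 3: note_off(63): free voice 1 | voices=[85 - -]
Op 4: note_off(85): free voice 0 | voices=[- - -]
Op 5: note_on(72): voice 0 is free -> assigned | voices=[72 - -]
Op 6: note_on(89): voice 1 is free -> assigned | voices=[72 89 -]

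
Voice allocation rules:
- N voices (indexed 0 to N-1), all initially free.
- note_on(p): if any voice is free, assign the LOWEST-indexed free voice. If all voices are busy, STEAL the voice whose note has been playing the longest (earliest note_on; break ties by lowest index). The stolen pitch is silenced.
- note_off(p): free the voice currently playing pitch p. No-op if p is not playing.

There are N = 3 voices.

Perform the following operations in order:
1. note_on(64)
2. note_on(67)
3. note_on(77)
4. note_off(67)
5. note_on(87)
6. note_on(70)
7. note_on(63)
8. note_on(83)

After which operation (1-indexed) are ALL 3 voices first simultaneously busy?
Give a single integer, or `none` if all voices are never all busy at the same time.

Op 1: note_on(64): voice 0 is free -> assigned | voices=[64 - -]
Op 2: note_on(67): voice 1 is free -> assigned | voices=[64 67 -]
Op 3: note_on(77): voice 2 is free -> assigned | voices=[64 67 77]
Op 4: note_off(67): free voice 1 | voices=[64 - 77]
Op 5: note_on(87): voice 1 is free -> assigned | voices=[64 87 77]
Op 6: note_on(70): all voices busy, STEAL voice 0 (pitch 64, oldest) -> assign | voices=[70 87 77]
Op 7: note_on(63): all voices busy, STEAL voice 2 (pitch 77, oldest) -> assign | voices=[70 87 63]
Op 8: note_on(83): all voices busy, STEAL voice 1 (pitch 87, oldest) -> assign | voices=[70 83 63]

Answer: 3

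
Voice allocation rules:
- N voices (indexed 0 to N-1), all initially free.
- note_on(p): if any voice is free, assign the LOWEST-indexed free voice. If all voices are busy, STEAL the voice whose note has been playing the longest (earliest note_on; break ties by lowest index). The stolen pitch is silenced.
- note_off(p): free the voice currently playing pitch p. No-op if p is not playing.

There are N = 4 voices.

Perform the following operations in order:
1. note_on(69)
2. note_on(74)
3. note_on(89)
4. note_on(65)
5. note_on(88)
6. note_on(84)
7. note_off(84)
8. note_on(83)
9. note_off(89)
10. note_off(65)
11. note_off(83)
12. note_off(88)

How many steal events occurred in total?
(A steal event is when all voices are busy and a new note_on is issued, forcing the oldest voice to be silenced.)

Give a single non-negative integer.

Op 1: note_on(69): voice 0 is free -> assigned | voices=[69 - - -]
Op 2: note_on(74): voice 1 is free -> assigned | voices=[69 74 - -]
Op 3: note_on(89): voice 2 is free -> assigned | voices=[69 74 89 -]
Op 4: note_on(65): voice 3 is free -> assigned | voices=[69 74 89 65]
Op 5: note_on(88): all voices busy, STEAL voice 0 (pitch 69, oldest) -> assign | voices=[88 74 89 65]
Op 6: note_on(84): all voices busy, STEAL voice 1 (pitch 74, oldest) -> assign | voices=[88 84 89 65]
Op 7: note_off(84): free voice 1 | voices=[88 - 89 65]
Op 8: note_on(83): voice 1 is free -> assigned | voices=[88 83 89 65]
Op 9: note_off(89): free voice 2 | voices=[88 83 - 65]
Op 10: note_off(65): free voice 3 | voices=[88 83 - -]
Op 11: note_off(83): free voice 1 | voices=[88 - - -]
Op 12: note_off(88): free voice 0 | voices=[- - - -]

Answer: 2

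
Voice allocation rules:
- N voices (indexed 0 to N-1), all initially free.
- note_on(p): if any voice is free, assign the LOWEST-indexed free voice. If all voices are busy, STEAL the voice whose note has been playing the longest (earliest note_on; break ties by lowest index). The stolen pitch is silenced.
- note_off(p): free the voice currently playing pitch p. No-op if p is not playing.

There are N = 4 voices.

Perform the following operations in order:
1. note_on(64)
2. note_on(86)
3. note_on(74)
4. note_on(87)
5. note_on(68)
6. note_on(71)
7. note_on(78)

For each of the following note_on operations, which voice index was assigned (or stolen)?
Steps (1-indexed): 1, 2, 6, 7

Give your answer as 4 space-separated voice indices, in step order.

Op 1: note_on(64): voice 0 is free -> assigned | voices=[64 - - -]
Op 2: note_on(86): voice 1 is free -> assigned | voices=[64 86 - -]
Op 3: note_on(74): voice 2 is free -> assigned | voices=[64 86 74 -]
Op 4: note_on(87): voice 3 is free -> assigned | voices=[64 86 74 87]
Op 5: note_on(68): all voices busy, STEAL voice 0 (pitch 64, oldest) -> assign | voices=[68 86 74 87]
Op 6: note_on(71): all voices busy, STEAL voice 1 (pitch 86, oldest) -> assign | voices=[68 71 74 87]
Op 7: note_on(78): all voices busy, STEAL voice 2 (pitch 74, oldest) -> assign | voices=[68 71 78 87]

Answer: 0 1 1 2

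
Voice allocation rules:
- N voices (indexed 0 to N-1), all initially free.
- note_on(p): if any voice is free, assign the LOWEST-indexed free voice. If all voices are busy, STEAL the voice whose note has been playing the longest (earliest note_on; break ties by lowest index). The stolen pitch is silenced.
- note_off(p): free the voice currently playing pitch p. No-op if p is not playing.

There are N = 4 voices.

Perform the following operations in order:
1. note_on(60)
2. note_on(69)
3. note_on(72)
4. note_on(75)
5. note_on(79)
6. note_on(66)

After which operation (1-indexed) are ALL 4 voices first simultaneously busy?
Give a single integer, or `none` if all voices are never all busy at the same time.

Op 1: note_on(60): voice 0 is free -> assigned | voices=[60 - - -]
Op 2: note_on(69): voice 1 is free -> assigned | voices=[60 69 - -]
Op 3: note_on(72): voice 2 is free -> assigned | voices=[60 69 72 -]
Op 4: note_on(75): voice 3 is free -> assigned | voices=[60 69 72 75]
Op 5: note_on(79): all voices busy, STEAL voice 0 (pitch 60, oldest) -> assign | voices=[79 69 72 75]
Op 6: note_on(66): all voices busy, STEAL voice 1 (pitch 69, oldest) -> assign | voices=[79 66 72 75]

Answer: 4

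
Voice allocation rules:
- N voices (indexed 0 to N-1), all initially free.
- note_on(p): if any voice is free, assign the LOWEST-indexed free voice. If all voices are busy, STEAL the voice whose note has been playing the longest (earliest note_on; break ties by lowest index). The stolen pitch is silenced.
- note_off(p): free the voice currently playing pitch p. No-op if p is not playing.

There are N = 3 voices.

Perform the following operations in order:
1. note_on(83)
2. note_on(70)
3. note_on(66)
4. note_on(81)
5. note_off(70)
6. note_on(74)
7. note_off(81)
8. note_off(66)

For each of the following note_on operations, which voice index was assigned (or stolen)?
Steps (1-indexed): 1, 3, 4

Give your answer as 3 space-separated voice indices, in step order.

Op 1: note_on(83): voice 0 is free -> assigned | voices=[83 - -]
Op 2: note_on(70): voice 1 is free -> assigned | voices=[83 70 -]
Op 3: note_on(66): voice 2 is free -> assigned | voices=[83 70 66]
Op 4: note_on(81): all voices busy, STEAL voice 0 (pitch 83, oldest) -> assign | voices=[81 70 66]
Op 5: note_off(70): free voice 1 | voices=[81 - 66]
Op 6: note_on(74): voice 1 is free -> assigned | voices=[81 74 66]
Op 7: note_off(81): free voice 0 | voices=[- 74 66]
Op 8: note_off(66): free voice 2 | voices=[- 74 -]

Answer: 0 2 0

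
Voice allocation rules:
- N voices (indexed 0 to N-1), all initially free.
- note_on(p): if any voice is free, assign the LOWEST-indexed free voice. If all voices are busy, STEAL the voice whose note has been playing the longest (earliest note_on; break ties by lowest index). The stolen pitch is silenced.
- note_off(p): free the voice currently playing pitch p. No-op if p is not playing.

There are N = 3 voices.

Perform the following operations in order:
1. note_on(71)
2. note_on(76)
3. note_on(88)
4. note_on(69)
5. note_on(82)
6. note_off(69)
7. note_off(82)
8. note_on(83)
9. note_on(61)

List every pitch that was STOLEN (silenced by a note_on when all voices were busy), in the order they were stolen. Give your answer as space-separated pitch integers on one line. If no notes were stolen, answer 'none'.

Answer: 71 76

Derivation:
Op 1: note_on(71): voice 0 is free -> assigned | voices=[71 - -]
Op 2: note_on(76): voice 1 is free -> assigned | voices=[71 76 -]
Op 3: note_on(88): voice 2 is free -> assigned | voices=[71 76 88]
Op 4: note_on(69): all voices busy, STEAL voice 0 (pitch 71, oldest) -> assign | voices=[69 76 88]
Op 5: note_on(82): all voices busy, STEAL voice 1 (pitch 76, oldest) -> assign | voices=[69 82 88]
Op 6: note_off(69): free voice 0 | voices=[- 82 88]
Op 7: note_off(82): free voice 1 | voices=[- - 88]
Op 8: note_on(83): voice 0 is free -> assigned | voices=[83 - 88]
Op 9: note_on(61): voice 1 is free -> assigned | voices=[83 61 88]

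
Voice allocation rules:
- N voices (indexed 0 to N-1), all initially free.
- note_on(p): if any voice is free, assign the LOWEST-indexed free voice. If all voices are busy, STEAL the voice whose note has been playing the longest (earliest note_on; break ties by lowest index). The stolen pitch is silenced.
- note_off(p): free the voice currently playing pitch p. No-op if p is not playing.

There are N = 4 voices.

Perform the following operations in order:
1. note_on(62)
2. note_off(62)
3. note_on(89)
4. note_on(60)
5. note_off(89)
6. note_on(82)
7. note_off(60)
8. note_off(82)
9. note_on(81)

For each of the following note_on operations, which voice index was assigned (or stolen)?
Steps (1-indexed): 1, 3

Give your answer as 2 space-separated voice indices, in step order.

Op 1: note_on(62): voice 0 is free -> assigned | voices=[62 - - -]
Op 2: note_off(62): free voice 0 | voices=[- - - -]
Op 3: note_on(89): voice 0 is free -> assigned | voices=[89 - - -]
Op 4: note_on(60): voice 1 is free -> assigned | voices=[89 60 - -]
Op 5: note_off(89): free voice 0 | voices=[- 60 - -]
Op 6: note_on(82): voice 0 is free -> assigned | voices=[82 60 - -]
Op 7: note_off(60): free voice 1 | voices=[82 - - -]
Op 8: note_off(82): free voice 0 | voices=[- - - -]
Op 9: note_on(81): voice 0 is free -> assigned | voices=[81 - - -]

Answer: 0 0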